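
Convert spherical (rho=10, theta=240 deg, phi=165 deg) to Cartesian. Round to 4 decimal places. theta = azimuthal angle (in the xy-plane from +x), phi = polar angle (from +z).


x = 10 * sin(165) * cos(240) = -1.2941
y = 10 * sin(165) * sin(240) = -2.2414
z = 10 * cos(165) = -9.6593

(-1.2941, -2.2414, -9.6593)


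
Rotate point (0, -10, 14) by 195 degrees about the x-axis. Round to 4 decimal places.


x' = 0
y' = -10*cos(195) - 14*sin(195) = 13.2827
z' = -10*sin(195) + 14*cos(195) = -10.9348

(0, 13.2827, -10.9348)


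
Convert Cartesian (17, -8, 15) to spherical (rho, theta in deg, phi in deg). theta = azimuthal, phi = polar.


rho = sqrt(17^2 + (-8)^2 + 15^2) = 24.0416
theta = atan2(-8, 17) = 334.7989 deg
phi = acos(15/24.0416) = 51.3972 deg

rho = 24.0416, theta = 334.7989 deg, phi = 51.3972 deg


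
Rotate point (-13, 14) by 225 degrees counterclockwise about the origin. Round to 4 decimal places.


x' = -13*cos(225) - 14*sin(225) = 19.0919
y' = -13*sin(225) + 14*cos(225) = -0.7071

(19.0919, -0.7071)


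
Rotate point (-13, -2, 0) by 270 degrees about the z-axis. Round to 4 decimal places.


x' = -13*cos(270) - -2*sin(270) = -2
y' = -13*sin(270) + -2*cos(270) = 13
z' = 0

(-2, 13, 0)


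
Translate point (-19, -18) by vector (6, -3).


Translation: (x+dx, y+dy) = (-19+6, -18+-3) = (-13, -21)

(-13, -21)


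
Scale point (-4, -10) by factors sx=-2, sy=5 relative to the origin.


Scaling: (x*sx, y*sy) = (-4*-2, -10*5) = (8, -50)

(8, -50)


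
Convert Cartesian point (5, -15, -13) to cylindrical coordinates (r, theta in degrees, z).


r = sqrt(5^2 + (-15)^2) = 15.8114
theta = atan2(-15, 5) = 288.4349 deg
z = -13

r = 15.8114, theta = 288.4349 deg, z = -13


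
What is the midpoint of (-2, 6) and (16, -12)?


Midpoint = ((-2+16)/2, (6+-12)/2) = (7, -3)

(7, -3)


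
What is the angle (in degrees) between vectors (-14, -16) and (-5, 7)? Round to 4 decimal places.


dot = -14*-5 + -16*7 = -42
|u| = 21.2603, |v| = 8.6023
cos(angle) = -0.2296
angle = 103.2764 degrees

103.2764 degrees


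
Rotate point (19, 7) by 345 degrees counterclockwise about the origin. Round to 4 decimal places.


x' = 19*cos(345) - 7*sin(345) = 20.1643
y' = 19*sin(345) + 7*cos(345) = 1.8439

(20.1643, 1.8439)


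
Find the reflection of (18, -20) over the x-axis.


Reflection across x-axis: (x, y) -> (x, -y)
(18, -20) -> (18, 20)

(18, 20)


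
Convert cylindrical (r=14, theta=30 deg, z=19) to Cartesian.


x = 14 * cos(30) = 12.1244
y = 14 * sin(30) = 7
z = 19

(12.1244, 7, 19)


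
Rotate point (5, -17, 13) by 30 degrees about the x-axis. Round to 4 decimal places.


x' = 5
y' = -17*cos(30) - 13*sin(30) = -21.2224
z' = -17*sin(30) + 13*cos(30) = 2.7583

(5, -21.2224, 2.7583)


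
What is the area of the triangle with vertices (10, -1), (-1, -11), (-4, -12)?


Area = |x1(y2-y3) + x2(y3-y1) + x3(y1-y2)| / 2
= |10*(-11--12) + -1*(-12--1) + -4*(-1--11)| / 2
= 9.5

9.5


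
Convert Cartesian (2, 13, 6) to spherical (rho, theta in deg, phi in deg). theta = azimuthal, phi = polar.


rho = sqrt(2^2 + 13^2 + 6^2) = 14.4568
theta = atan2(13, 2) = 81.2538 deg
phi = acos(6/14.4568) = 65.4789 deg

rho = 14.4568, theta = 81.2538 deg, phi = 65.4789 deg


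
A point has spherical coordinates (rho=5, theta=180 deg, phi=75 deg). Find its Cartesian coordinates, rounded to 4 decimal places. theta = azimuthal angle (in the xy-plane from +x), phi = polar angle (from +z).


x = 5 * sin(75) * cos(180) = -4.8296
y = 5 * sin(75) * sin(180) = 0
z = 5 * cos(75) = 1.2941

(-4.8296, 0, 1.2941)


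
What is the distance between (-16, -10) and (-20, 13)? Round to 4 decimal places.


d = sqrt((-20--16)^2 + (13--10)^2) = 23.3452

23.3452


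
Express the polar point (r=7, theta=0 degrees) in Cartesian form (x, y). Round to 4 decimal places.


x = 7 * cos(0) = 7
y = 7 * sin(0) = 0

(7, 0)


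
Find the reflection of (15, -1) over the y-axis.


Reflection across y-axis: (x, y) -> (-x, y)
(15, -1) -> (-15, -1)

(-15, -1)


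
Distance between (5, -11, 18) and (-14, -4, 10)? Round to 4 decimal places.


d = sqrt((-14-5)^2 + (-4--11)^2 + (10-18)^2) = 21.7715

21.7715


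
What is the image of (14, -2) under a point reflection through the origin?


Reflection through origin: (x, y) -> (-x, -y)
(14, -2) -> (-14, 2)

(-14, 2)


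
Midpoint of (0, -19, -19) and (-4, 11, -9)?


Midpoint = ((0+-4)/2, (-19+11)/2, (-19+-9)/2) = (-2, -4, -14)

(-2, -4, -14)


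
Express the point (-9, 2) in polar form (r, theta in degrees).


r = sqrt((-9)^2 + 2^2) = 9.2195
theta = atan2(2, -9) = 167.4712 degrees

r = 9.2195, theta = 167.4712 degrees


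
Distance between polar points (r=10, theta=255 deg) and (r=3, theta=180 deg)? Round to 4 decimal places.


d = sqrt(r1^2 + r2^2 - 2*r1*r2*cos(t2-t1))
d = sqrt(10^2 + 3^2 - 2*10*3*cos(180-255)) = 9.668

9.668


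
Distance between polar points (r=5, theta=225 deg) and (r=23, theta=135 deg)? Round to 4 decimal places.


d = sqrt(r1^2 + r2^2 - 2*r1*r2*cos(t2-t1))
d = sqrt(5^2 + 23^2 - 2*5*23*cos(135-225)) = 23.5372

23.5372


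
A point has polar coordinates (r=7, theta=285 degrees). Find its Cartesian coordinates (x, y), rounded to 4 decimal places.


x = 7 * cos(285) = 1.8117
y = 7 * sin(285) = -6.7615

(1.8117, -6.7615)


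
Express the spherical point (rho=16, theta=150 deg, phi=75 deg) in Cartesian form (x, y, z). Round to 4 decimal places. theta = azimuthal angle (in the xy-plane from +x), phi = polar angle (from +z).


x = 16 * sin(75) * cos(150) = -13.3843
y = 16 * sin(75) * sin(150) = 7.7274
z = 16 * cos(75) = 4.1411

(-13.3843, 7.7274, 4.1411)


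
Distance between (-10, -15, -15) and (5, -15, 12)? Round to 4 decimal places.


d = sqrt((5--10)^2 + (-15--15)^2 + (12--15)^2) = 30.8869

30.8869


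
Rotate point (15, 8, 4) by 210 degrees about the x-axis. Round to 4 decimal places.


x' = 15
y' = 8*cos(210) - 4*sin(210) = -4.9282
z' = 8*sin(210) + 4*cos(210) = -7.4641

(15, -4.9282, -7.4641)


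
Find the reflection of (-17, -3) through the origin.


Reflection through origin: (x, y) -> (-x, -y)
(-17, -3) -> (17, 3)

(17, 3)


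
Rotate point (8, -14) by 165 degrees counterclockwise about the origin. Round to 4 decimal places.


x' = 8*cos(165) - -14*sin(165) = -4.1039
y' = 8*sin(165) + -14*cos(165) = 15.5935

(-4.1039, 15.5935)


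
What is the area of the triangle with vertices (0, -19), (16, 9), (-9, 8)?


Area = |x1(y2-y3) + x2(y3-y1) + x3(y1-y2)| / 2
= |0*(9-8) + 16*(8--19) + -9*(-19-9)| / 2
= 342

342


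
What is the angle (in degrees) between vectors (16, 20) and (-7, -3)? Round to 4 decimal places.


dot = 16*-7 + 20*-3 = -172
|u| = 25.6125, |v| = 7.6158
cos(angle) = -0.8818
angle = 151.8584 degrees

151.8584 degrees


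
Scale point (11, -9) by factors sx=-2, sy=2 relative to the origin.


Scaling: (x*sx, y*sy) = (11*-2, -9*2) = (-22, -18)

(-22, -18)


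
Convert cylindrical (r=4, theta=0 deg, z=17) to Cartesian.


x = 4 * cos(0) = 4
y = 4 * sin(0) = 0
z = 17

(4, 0, 17)


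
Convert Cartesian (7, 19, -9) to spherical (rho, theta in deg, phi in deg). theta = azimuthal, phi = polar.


rho = sqrt(7^2 + 19^2 + (-9)^2) = 22.1585
theta = atan2(19, 7) = 69.7751 deg
phi = acos(-9/22.1585) = 113.9641 deg

rho = 22.1585, theta = 69.7751 deg, phi = 113.9641 deg


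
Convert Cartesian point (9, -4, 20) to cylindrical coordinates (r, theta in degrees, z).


r = sqrt(9^2 + (-4)^2) = 9.8489
theta = atan2(-4, 9) = 336.0375 deg
z = 20

r = 9.8489, theta = 336.0375 deg, z = 20


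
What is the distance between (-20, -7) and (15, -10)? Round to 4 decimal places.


d = sqrt((15--20)^2 + (-10--7)^2) = 35.1283

35.1283


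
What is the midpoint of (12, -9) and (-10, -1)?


Midpoint = ((12+-10)/2, (-9+-1)/2) = (1, -5)

(1, -5)


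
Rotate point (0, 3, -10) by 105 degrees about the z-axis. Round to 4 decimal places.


x' = 0*cos(105) - 3*sin(105) = -2.8978
y' = 0*sin(105) + 3*cos(105) = -0.7765
z' = -10

(-2.8978, -0.7765, -10)


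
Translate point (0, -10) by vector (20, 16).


Translation: (x+dx, y+dy) = (0+20, -10+16) = (20, 6)

(20, 6)


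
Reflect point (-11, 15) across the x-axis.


Reflection across x-axis: (x, y) -> (x, -y)
(-11, 15) -> (-11, -15)

(-11, -15)


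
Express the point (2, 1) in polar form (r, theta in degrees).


r = sqrt(2^2 + 1^2) = 2.2361
theta = atan2(1, 2) = 26.5651 degrees

r = 2.2361, theta = 26.5651 degrees


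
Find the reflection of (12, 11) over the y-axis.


Reflection across y-axis: (x, y) -> (-x, y)
(12, 11) -> (-12, 11)

(-12, 11)


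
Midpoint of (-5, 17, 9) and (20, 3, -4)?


Midpoint = ((-5+20)/2, (17+3)/2, (9+-4)/2) = (7.5, 10, 2.5)

(7.5, 10, 2.5)


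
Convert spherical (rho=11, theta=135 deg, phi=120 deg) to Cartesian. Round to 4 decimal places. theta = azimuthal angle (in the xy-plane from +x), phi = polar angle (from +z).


x = 11 * sin(120) * cos(135) = -6.7361
y = 11 * sin(120) * sin(135) = 6.7361
z = 11 * cos(120) = -5.5

(-6.7361, 6.7361, -5.5)


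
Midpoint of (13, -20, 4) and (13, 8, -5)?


Midpoint = ((13+13)/2, (-20+8)/2, (4+-5)/2) = (13, -6, -0.5)

(13, -6, -0.5)


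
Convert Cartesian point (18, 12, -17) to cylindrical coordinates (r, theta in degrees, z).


r = sqrt(18^2 + 12^2) = 21.6333
theta = atan2(12, 18) = 33.6901 deg
z = -17

r = 21.6333, theta = 33.6901 deg, z = -17


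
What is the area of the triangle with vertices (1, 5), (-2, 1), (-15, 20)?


Area = |x1(y2-y3) + x2(y3-y1) + x3(y1-y2)| / 2
= |1*(1-20) + -2*(20-5) + -15*(5-1)| / 2
= 54.5

54.5


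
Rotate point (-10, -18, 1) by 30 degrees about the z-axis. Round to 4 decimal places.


x' = -10*cos(30) - -18*sin(30) = 0.3397
y' = -10*sin(30) + -18*cos(30) = -20.5885
z' = 1

(0.3397, -20.5885, 1)


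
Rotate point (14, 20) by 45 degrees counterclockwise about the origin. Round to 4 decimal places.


x' = 14*cos(45) - 20*sin(45) = -4.2426
y' = 14*sin(45) + 20*cos(45) = 24.0416

(-4.2426, 24.0416)


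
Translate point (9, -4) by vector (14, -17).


Translation: (x+dx, y+dy) = (9+14, -4+-17) = (23, -21)

(23, -21)


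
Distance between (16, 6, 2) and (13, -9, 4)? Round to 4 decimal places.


d = sqrt((13-16)^2 + (-9-6)^2 + (4-2)^2) = 15.4272

15.4272


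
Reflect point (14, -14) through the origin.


Reflection through origin: (x, y) -> (-x, -y)
(14, -14) -> (-14, 14)

(-14, 14)


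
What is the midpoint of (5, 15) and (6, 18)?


Midpoint = ((5+6)/2, (15+18)/2) = (5.5, 16.5)

(5.5, 16.5)


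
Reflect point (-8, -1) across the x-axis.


Reflection across x-axis: (x, y) -> (x, -y)
(-8, -1) -> (-8, 1)

(-8, 1)


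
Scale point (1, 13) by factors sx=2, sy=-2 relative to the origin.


Scaling: (x*sx, y*sy) = (1*2, 13*-2) = (2, -26)

(2, -26)


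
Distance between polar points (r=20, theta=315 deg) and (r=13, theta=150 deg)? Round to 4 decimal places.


d = sqrt(r1^2 + r2^2 - 2*r1*r2*cos(t2-t1))
d = sqrt(20^2 + 13^2 - 2*20*13*cos(150-315)) = 32.7304

32.7304


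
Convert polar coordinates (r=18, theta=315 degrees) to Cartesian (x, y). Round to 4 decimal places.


x = 18 * cos(315) = 12.7279
y = 18 * sin(315) = -12.7279

(12.7279, -12.7279)


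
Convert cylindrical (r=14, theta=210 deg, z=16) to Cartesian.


x = 14 * cos(210) = -12.1244
y = 14 * sin(210) = -7
z = 16

(-12.1244, -7, 16)


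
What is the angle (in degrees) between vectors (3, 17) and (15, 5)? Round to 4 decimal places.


dot = 3*15 + 17*5 = 130
|u| = 17.2627, |v| = 15.8114
cos(angle) = 0.4763
angle = 61.5571 degrees

61.5571 degrees


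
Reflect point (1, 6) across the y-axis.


Reflection across y-axis: (x, y) -> (-x, y)
(1, 6) -> (-1, 6)

(-1, 6)


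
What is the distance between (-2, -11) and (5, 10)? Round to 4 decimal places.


d = sqrt((5--2)^2 + (10--11)^2) = 22.1359

22.1359


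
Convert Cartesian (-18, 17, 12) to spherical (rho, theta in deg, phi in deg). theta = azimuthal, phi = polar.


rho = sqrt((-18)^2 + 17^2 + 12^2) = 27.5136
theta = atan2(17, -18) = 136.6366 deg
phi = acos(12/27.5136) = 64.1417 deg

rho = 27.5136, theta = 136.6366 deg, phi = 64.1417 deg


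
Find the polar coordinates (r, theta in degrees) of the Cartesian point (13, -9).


r = sqrt(13^2 + (-9)^2) = 15.8114
theta = atan2(-9, 13) = 325.3048 degrees

r = 15.8114, theta = 325.3048 degrees


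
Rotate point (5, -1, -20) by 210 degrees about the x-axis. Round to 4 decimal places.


x' = 5
y' = -1*cos(210) - -20*sin(210) = -9.134
z' = -1*sin(210) + -20*cos(210) = 17.8205

(5, -9.134, 17.8205)


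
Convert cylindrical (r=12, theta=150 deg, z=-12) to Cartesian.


x = 12 * cos(150) = -10.3923
y = 12 * sin(150) = 6
z = -12

(-10.3923, 6, -12)


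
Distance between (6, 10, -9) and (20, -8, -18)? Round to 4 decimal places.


d = sqrt((20-6)^2 + (-8-10)^2 + (-18--9)^2) = 24.5153

24.5153


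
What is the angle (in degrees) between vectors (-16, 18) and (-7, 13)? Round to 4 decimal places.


dot = -16*-7 + 18*13 = 346
|u| = 24.0832, |v| = 14.7648
cos(angle) = 0.973
angle = 13.3328 degrees

13.3328 degrees


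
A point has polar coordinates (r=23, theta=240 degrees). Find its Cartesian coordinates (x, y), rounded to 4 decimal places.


x = 23 * cos(240) = -11.5
y = 23 * sin(240) = -19.9186

(-11.5, -19.9186)


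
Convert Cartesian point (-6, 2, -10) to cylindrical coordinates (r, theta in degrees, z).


r = sqrt((-6)^2 + 2^2) = 6.3246
theta = atan2(2, -6) = 161.5651 deg
z = -10

r = 6.3246, theta = 161.5651 deg, z = -10


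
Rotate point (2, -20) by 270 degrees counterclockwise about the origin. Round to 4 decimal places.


x' = 2*cos(270) - -20*sin(270) = -20
y' = 2*sin(270) + -20*cos(270) = -2

(-20, -2)


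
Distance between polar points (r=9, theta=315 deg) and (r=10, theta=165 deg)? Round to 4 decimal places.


d = sqrt(r1^2 + r2^2 - 2*r1*r2*cos(t2-t1))
d = sqrt(9^2 + 10^2 - 2*9*10*cos(165-315)) = 18.3544

18.3544


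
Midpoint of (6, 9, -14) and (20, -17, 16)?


Midpoint = ((6+20)/2, (9+-17)/2, (-14+16)/2) = (13, -4, 1)

(13, -4, 1)


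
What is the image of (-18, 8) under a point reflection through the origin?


Reflection through origin: (x, y) -> (-x, -y)
(-18, 8) -> (18, -8)

(18, -8)


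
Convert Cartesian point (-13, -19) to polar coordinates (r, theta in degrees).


r = sqrt((-13)^2 + (-19)^2) = 23.0217
theta = atan2(-19, -13) = 235.6197 degrees

r = 23.0217, theta = 235.6197 degrees


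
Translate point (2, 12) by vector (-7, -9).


Translation: (x+dx, y+dy) = (2+-7, 12+-9) = (-5, 3)

(-5, 3)


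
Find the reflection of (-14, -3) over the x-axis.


Reflection across x-axis: (x, y) -> (x, -y)
(-14, -3) -> (-14, 3)

(-14, 3)


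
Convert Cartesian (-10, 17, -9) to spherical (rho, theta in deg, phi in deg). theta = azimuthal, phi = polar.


rho = sqrt((-10)^2 + 17^2 + (-9)^2) = 21.6795
theta = atan2(17, -10) = 120.4655 deg
phi = acos(-9/21.6795) = 114.5281 deg

rho = 21.6795, theta = 120.4655 deg, phi = 114.5281 deg


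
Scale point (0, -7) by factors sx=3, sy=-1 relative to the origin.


Scaling: (x*sx, y*sy) = (0*3, -7*-1) = (0, 7)

(0, 7)


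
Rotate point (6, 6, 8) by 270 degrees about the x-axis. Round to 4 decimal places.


x' = 6
y' = 6*cos(270) - 8*sin(270) = 8
z' = 6*sin(270) + 8*cos(270) = -6

(6, 8, -6)


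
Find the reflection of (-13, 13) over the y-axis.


Reflection across y-axis: (x, y) -> (-x, y)
(-13, 13) -> (13, 13)

(13, 13)


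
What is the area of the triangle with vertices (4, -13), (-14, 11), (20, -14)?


Area = |x1(y2-y3) + x2(y3-y1) + x3(y1-y2)| / 2
= |4*(11--14) + -14*(-14--13) + 20*(-13-11)| / 2
= 183

183


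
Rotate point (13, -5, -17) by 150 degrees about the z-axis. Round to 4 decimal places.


x' = 13*cos(150) - -5*sin(150) = -8.7583
y' = 13*sin(150) + -5*cos(150) = 10.8301
z' = -17

(-8.7583, 10.8301, -17)


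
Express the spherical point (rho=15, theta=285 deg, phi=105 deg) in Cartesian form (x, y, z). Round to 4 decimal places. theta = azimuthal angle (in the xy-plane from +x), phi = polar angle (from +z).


x = 15 * sin(105) * cos(285) = 3.75
y = 15 * sin(105) * sin(285) = -13.9952
z = 15 * cos(105) = -3.8823

(3.75, -13.9952, -3.8823)


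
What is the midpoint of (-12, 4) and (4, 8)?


Midpoint = ((-12+4)/2, (4+8)/2) = (-4, 6)

(-4, 6)


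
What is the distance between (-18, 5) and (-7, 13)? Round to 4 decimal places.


d = sqrt((-7--18)^2 + (13-5)^2) = 13.6015

13.6015


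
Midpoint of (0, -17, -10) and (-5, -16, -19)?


Midpoint = ((0+-5)/2, (-17+-16)/2, (-10+-19)/2) = (-2.5, -16.5, -14.5)

(-2.5, -16.5, -14.5)


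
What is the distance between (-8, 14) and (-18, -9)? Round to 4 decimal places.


d = sqrt((-18--8)^2 + (-9-14)^2) = 25.0799

25.0799


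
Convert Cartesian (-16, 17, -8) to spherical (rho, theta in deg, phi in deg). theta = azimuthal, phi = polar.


rho = sqrt((-16)^2 + 17^2 + (-8)^2) = 24.6779
theta = atan2(17, -16) = 133.2643 deg
phi = acos(-8/24.6779) = 108.9157 deg

rho = 24.6779, theta = 133.2643 deg, phi = 108.9157 deg


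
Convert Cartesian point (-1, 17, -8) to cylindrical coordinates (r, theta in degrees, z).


r = sqrt((-1)^2 + 17^2) = 17.0294
theta = atan2(17, -1) = 93.3665 deg
z = -8

r = 17.0294, theta = 93.3665 deg, z = -8


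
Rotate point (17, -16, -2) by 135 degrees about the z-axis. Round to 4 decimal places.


x' = 17*cos(135) - -16*sin(135) = -0.7071
y' = 17*sin(135) + -16*cos(135) = 23.3345
z' = -2

(-0.7071, 23.3345, -2)


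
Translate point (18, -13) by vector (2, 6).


Translation: (x+dx, y+dy) = (18+2, -13+6) = (20, -7)

(20, -7)


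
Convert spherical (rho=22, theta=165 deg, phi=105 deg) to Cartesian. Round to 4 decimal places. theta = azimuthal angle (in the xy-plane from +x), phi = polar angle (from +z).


x = 22 * sin(105) * cos(165) = -20.5263
y = 22 * sin(105) * sin(165) = 5.5
z = 22 * cos(105) = -5.694

(-20.5263, 5.5, -5.694)


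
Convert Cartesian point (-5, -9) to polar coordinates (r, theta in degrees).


r = sqrt((-5)^2 + (-9)^2) = 10.2956
theta = atan2(-9, -5) = 240.9454 degrees

r = 10.2956, theta = 240.9454 degrees


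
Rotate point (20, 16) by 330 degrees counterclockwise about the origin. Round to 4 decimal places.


x' = 20*cos(330) - 16*sin(330) = 25.3205
y' = 20*sin(330) + 16*cos(330) = 3.8564

(25.3205, 3.8564)


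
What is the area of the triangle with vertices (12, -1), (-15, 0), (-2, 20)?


Area = |x1(y2-y3) + x2(y3-y1) + x3(y1-y2)| / 2
= |12*(0-20) + -15*(20--1) + -2*(-1-0)| / 2
= 276.5

276.5


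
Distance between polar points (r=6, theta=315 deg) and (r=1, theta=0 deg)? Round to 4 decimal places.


d = sqrt(r1^2 + r2^2 - 2*r1*r2*cos(t2-t1))
d = sqrt(6^2 + 1^2 - 2*6*1*cos(0-315)) = 5.3399

5.3399


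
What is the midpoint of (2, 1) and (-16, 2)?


Midpoint = ((2+-16)/2, (1+2)/2) = (-7, 1.5)

(-7, 1.5)


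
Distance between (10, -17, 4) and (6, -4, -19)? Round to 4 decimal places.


d = sqrt((6-10)^2 + (-4--17)^2 + (-19-4)^2) = 26.7208

26.7208


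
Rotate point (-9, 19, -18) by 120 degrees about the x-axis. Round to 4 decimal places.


x' = -9
y' = 19*cos(120) - -18*sin(120) = 6.0885
z' = 19*sin(120) + -18*cos(120) = 25.4545

(-9, 6.0885, 25.4545)


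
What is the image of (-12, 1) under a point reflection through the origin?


Reflection through origin: (x, y) -> (-x, -y)
(-12, 1) -> (12, -1)

(12, -1)


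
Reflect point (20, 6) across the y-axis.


Reflection across y-axis: (x, y) -> (-x, y)
(20, 6) -> (-20, 6)

(-20, 6)


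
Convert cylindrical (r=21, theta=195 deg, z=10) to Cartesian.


x = 21 * cos(195) = -20.2844
y = 21 * sin(195) = -5.4352
z = 10

(-20.2844, -5.4352, 10)


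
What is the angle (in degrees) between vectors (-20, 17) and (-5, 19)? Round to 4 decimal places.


dot = -20*-5 + 17*19 = 423
|u| = 26.2488, |v| = 19.6469
cos(angle) = 0.8202
angle = 34.8919 degrees

34.8919 degrees


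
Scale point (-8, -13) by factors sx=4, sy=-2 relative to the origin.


Scaling: (x*sx, y*sy) = (-8*4, -13*-2) = (-32, 26)

(-32, 26)


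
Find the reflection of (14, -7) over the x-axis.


Reflection across x-axis: (x, y) -> (x, -y)
(14, -7) -> (14, 7)

(14, 7)


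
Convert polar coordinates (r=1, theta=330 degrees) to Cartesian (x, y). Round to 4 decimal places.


x = 1 * cos(330) = 0.866
y = 1 * sin(330) = -0.5

(0.866, -0.5)


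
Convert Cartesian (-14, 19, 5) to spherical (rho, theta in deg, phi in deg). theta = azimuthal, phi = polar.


rho = sqrt((-14)^2 + 19^2 + 5^2) = 24.1247
theta = atan2(19, -14) = 126.3844 deg
phi = acos(5/24.1247) = 78.0384 deg

rho = 24.1247, theta = 126.3844 deg, phi = 78.0384 deg


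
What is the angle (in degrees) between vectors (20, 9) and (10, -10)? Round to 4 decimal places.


dot = 20*10 + 9*-10 = 110
|u| = 21.9317, |v| = 14.1421
cos(angle) = 0.3547
angle = 69.2277 degrees

69.2277 degrees


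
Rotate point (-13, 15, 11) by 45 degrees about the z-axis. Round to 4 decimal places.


x' = -13*cos(45) - 15*sin(45) = -19.799
y' = -13*sin(45) + 15*cos(45) = 1.4142
z' = 11

(-19.799, 1.4142, 11)


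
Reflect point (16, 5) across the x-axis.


Reflection across x-axis: (x, y) -> (x, -y)
(16, 5) -> (16, -5)

(16, -5)


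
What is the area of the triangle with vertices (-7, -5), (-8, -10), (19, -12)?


Area = |x1(y2-y3) + x2(y3-y1) + x3(y1-y2)| / 2
= |-7*(-10--12) + -8*(-12--5) + 19*(-5--10)| / 2
= 68.5

68.5


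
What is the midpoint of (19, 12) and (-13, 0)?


Midpoint = ((19+-13)/2, (12+0)/2) = (3, 6)

(3, 6)


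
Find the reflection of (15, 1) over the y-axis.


Reflection across y-axis: (x, y) -> (-x, y)
(15, 1) -> (-15, 1)

(-15, 1)


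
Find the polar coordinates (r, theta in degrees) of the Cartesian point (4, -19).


r = sqrt(4^2 + (-19)^2) = 19.4165
theta = atan2(-19, 4) = 281.8887 degrees

r = 19.4165, theta = 281.8887 degrees


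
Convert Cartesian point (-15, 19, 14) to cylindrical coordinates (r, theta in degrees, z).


r = sqrt((-15)^2 + 19^2) = 24.2074
theta = atan2(19, -15) = 128.2902 deg
z = 14

r = 24.2074, theta = 128.2902 deg, z = 14


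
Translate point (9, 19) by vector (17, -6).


Translation: (x+dx, y+dy) = (9+17, 19+-6) = (26, 13)

(26, 13)


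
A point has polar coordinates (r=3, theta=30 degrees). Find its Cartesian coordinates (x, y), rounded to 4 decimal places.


x = 3 * cos(30) = 2.5981
y = 3 * sin(30) = 1.5

(2.5981, 1.5)


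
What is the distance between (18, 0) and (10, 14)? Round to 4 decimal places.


d = sqrt((10-18)^2 + (14-0)^2) = 16.1245

16.1245


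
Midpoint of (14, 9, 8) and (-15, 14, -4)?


Midpoint = ((14+-15)/2, (9+14)/2, (8+-4)/2) = (-0.5, 11.5, 2)

(-0.5, 11.5, 2)


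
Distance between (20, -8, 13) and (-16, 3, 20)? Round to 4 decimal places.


d = sqrt((-16-20)^2 + (3--8)^2 + (20-13)^2) = 38.2884

38.2884


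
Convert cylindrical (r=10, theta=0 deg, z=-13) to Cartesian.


x = 10 * cos(0) = 10
y = 10 * sin(0) = 0
z = -13

(10, 0, -13)


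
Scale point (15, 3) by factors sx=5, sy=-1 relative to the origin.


Scaling: (x*sx, y*sy) = (15*5, 3*-1) = (75, -3)

(75, -3)


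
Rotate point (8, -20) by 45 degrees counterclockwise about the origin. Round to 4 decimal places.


x' = 8*cos(45) - -20*sin(45) = 19.799
y' = 8*sin(45) + -20*cos(45) = -8.4853

(19.799, -8.4853)


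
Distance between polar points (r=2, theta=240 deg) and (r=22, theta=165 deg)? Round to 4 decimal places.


d = sqrt(r1^2 + r2^2 - 2*r1*r2*cos(t2-t1))
d = sqrt(2^2 + 22^2 - 2*2*22*cos(165-240)) = 21.5691

21.5691


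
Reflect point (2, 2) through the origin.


Reflection through origin: (x, y) -> (-x, -y)
(2, 2) -> (-2, -2)

(-2, -2)


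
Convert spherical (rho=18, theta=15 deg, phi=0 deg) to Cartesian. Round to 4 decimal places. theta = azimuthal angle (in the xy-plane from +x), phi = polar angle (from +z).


x = 18 * sin(0) * cos(15) = 0
y = 18 * sin(0) * sin(15) = 0
z = 18 * cos(0) = 18

(0, 0, 18)


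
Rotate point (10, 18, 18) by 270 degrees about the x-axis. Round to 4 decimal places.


x' = 10
y' = 18*cos(270) - 18*sin(270) = 18
z' = 18*sin(270) + 18*cos(270) = -18

(10, 18, -18)


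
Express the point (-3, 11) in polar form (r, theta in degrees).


r = sqrt((-3)^2 + 11^2) = 11.4018
theta = atan2(11, -3) = 105.2551 degrees

r = 11.4018, theta = 105.2551 degrees


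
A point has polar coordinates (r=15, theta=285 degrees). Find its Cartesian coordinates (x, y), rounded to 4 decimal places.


x = 15 * cos(285) = 3.8823
y = 15 * sin(285) = -14.4889

(3.8823, -14.4889)


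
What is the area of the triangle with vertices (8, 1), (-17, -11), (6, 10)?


Area = |x1(y2-y3) + x2(y3-y1) + x3(y1-y2)| / 2
= |8*(-11-10) + -17*(10-1) + 6*(1--11)| / 2
= 124.5

124.5


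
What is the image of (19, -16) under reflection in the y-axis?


Reflection across y-axis: (x, y) -> (-x, y)
(19, -16) -> (-19, -16)

(-19, -16)


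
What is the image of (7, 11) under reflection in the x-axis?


Reflection across x-axis: (x, y) -> (x, -y)
(7, 11) -> (7, -11)

(7, -11)


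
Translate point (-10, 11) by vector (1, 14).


Translation: (x+dx, y+dy) = (-10+1, 11+14) = (-9, 25)

(-9, 25)


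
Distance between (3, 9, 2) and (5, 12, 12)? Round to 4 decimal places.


d = sqrt((5-3)^2 + (12-9)^2 + (12-2)^2) = 10.6301

10.6301


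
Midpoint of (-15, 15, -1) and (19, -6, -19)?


Midpoint = ((-15+19)/2, (15+-6)/2, (-1+-19)/2) = (2, 4.5, -10)

(2, 4.5, -10)


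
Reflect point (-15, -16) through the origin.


Reflection through origin: (x, y) -> (-x, -y)
(-15, -16) -> (15, 16)

(15, 16)


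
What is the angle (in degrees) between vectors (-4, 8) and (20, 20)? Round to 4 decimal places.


dot = -4*20 + 8*20 = 80
|u| = 8.9443, |v| = 28.2843
cos(angle) = 0.3162
angle = 71.5651 degrees

71.5651 degrees


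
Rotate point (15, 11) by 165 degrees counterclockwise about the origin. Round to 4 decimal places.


x' = 15*cos(165) - 11*sin(165) = -17.3359
y' = 15*sin(165) + 11*cos(165) = -6.7429

(-17.3359, -6.7429)


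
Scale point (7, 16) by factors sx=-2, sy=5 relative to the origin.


Scaling: (x*sx, y*sy) = (7*-2, 16*5) = (-14, 80)

(-14, 80)


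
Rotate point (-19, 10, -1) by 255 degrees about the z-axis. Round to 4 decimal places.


x' = -19*cos(255) - 10*sin(255) = 14.5768
y' = -19*sin(255) + 10*cos(255) = 15.7644
z' = -1

(14.5768, 15.7644, -1)


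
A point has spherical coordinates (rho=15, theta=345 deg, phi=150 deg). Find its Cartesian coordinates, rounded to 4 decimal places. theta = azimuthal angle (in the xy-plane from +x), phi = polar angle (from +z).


x = 15 * sin(150) * cos(345) = 7.2444
y = 15 * sin(150) * sin(345) = -1.9411
z = 15 * cos(150) = -12.9904

(7.2444, -1.9411, -12.9904)


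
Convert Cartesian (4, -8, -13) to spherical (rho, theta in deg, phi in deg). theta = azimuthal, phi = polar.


rho = sqrt(4^2 + (-8)^2 + (-13)^2) = 15.7797
theta = atan2(-8, 4) = 296.5651 deg
phi = acos(-13/15.7797) = 145.4712 deg

rho = 15.7797, theta = 296.5651 deg, phi = 145.4712 deg


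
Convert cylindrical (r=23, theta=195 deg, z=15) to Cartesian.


x = 23 * cos(195) = -22.2163
y = 23 * sin(195) = -5.9528
z = 15

(-22.2163, -5.9528, 15)


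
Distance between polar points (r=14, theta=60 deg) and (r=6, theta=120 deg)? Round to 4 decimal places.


d = sqrt(r1^2 + r2^2 - 2*r1*r2*cos(t2-t1))
d = sqrt(14^2 + 6^2 - 2*14*6*cos(120-60)) = 12.1655

12.1655


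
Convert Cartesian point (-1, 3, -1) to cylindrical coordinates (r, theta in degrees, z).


r = sqrt((-1)^2 + 3^2) = 3.1623
theta = atan2(3, -1) = 108.4349 deg
z = -1

r = 3.1623, theta = 108.4349 deg, z = -1


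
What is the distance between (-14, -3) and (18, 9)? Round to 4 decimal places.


d = sqrt((18--14)^2 + (9--3)^2) = 34.176

34.176


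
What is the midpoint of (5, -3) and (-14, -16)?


Midpoint = ((5+-14)/2, (-3+-16)/2) = (-4.5, -9.5)

(-4.5, -9.5)


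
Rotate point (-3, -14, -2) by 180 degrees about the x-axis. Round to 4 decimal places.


x' = -3
y' = -14*cos(180) - -2*sin(180) = 14
z' = -14*sin(180) + -2*cos(180) = 2

(-3, 14, 2)


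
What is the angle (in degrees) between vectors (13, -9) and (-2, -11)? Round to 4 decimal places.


dot = 13*-2 + -9*-11 = 73
|u| = 15.8114, |v| = 11.1803
cos(angle) = 0.413
angle = 65.6097 degrees

65.6097 degrees


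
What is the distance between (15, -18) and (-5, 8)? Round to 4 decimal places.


d = sqrt((-5-15)^2 + (8--18)^2) = 32.8024

32.8024


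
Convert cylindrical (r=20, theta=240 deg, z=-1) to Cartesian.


x = 20 * cos(240) = -10
y = 20 * sin(240) = -17.3205
z = -1

(-10, -17.3205, -1)


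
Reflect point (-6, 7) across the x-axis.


Reflection across x-axis: (x, y) -> (x, -y)
(-6, 7) -> (-6, -7)

(-6, -7)


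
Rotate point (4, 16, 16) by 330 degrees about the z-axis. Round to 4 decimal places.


x' = 4*cos(330) - 16*sin(330) = 11.4641
y' = 4*sin(330) + 16*cos(330) = 11.8564
z' = 16

(11.4641, 11.8564, 16)


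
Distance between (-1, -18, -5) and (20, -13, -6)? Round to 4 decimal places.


d = sqrt((20--1)^2 + (-13--18)^2 + (-6--5)^2) = 21.6102

21.6102


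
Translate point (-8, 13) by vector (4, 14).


Translation: (x+dx, y+dy) = (-8+4, 13+14) = (-4, 27)

(-4, 27)


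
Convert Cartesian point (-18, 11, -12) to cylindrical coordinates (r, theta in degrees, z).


r = sqrt((-18)^2 + 11^2) = 21.095
theta = atan2(11, -18) = 148.5704 deg
z = -12

r = 21.095, theta = 148.5704 deg, z = -12


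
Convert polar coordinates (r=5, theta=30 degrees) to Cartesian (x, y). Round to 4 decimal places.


x = 5 * cos(30) = 4.3301
y = 5 * sin(30) = 2.5

(4.3301, 2.5)


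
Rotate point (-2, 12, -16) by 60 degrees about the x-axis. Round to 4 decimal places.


x' = -2
y' = 12*cos(60) - -16*sin(60) = 19.8564
z' = 12*sin(60) + -16*cos(60) = 2.3923

(-2, 19.8564, 2.3923)


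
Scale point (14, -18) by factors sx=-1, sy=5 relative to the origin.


Scaling: (x*sx, y*sy) = (14*-1, -18*5) = (-14, -90)

(-14, -90)


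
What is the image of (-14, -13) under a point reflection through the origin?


Reflection through origin: (x, y) -> (-x, -y)
(-14, -13) -> (14, 13)

(14, 13)


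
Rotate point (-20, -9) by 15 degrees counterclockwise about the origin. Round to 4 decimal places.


x' = -20*cos(15) - -9*sin(15) = -16.9891
y' = -20*sin(15) + -9*cos(15) = -13.8697

(-16.9891, -13.8697)


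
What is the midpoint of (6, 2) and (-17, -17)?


Midpoint = ((6+-17)/2, (2+-17)/2) = (-5.5, -7.5)

(-5.5, -7.5)


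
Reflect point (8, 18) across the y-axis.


Reflection across y-axis: (x, y) -> (-x, y)
(8, 18) -> (-8, 18)

(-8, 18)


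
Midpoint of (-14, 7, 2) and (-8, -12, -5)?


Midpoint = ((-14+-8)/2, (7+-12)/2, (2+-5)/2) = (-11, -2.5, -1.5)

(-11, -2.5, -1.5)


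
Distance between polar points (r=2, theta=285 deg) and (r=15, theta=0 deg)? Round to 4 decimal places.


d = sqrt(r1^2 + r2^2 - 2*r1*r2*cos(t2-t1))
d = sqrt(2^2 + 15^2 - 2*2*15*cos(0-285)) = 14.6106

14.6106


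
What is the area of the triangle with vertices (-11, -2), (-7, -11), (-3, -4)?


Area = |x1(y2-y3) + x2(y3-y1) + x3(y1-y2)| / 2
= |-11*(-11--4) + -7*(-4--2) + -3*(-2--11)| / 2
= 32

32


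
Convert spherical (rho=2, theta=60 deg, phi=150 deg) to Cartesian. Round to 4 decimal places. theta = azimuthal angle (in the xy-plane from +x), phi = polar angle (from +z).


x = 2 * sin(150) * cos(60) = 0.5
y = 2 * sin(150) * sin(60) = 0.866
z = 2 * cos(150) = -1.7321

(0.5, 0.866, -1.7321)


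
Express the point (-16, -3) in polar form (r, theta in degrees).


r = sqrt((-16)^2 + (-3)^2) = 16.2788
theta = atan2(-3, -16) = 190.6197 degrees

r = 16.2788, theta = 190.6197 degrees


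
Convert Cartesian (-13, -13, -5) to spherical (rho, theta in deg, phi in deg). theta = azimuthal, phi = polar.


rho = sqrt((-13)^2 + (-13)^2 + (-5)^2) = 19.0526
theta = atan2(-13, -13) = 225 deg
phi = acos(-5/19.0526) = 105.2144 deg

rho = 19.0526, theta = 225 deg, phi = 105.2144 deg


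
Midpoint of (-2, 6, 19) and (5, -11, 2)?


Midpoint = ((-2+5)/2, (6+-11)/2, (19+2)/2) = (1.5, -2.5, 10.5)

(1.5, -2.5, 10.5)


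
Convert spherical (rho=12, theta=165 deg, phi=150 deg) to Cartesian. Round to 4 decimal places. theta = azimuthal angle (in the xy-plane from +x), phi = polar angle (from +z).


x = 12 * sin(150) * cos(165) = -5.7956
y = 12 * sin(150) * sin(165) = 1.5529
z = 12 * cos(150) = -10.3923

(-5.7956, 1.5529, -10.3923)


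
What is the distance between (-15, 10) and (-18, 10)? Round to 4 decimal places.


d = sqrt((-18--15)^2 + (10-10)^2) = 3

3


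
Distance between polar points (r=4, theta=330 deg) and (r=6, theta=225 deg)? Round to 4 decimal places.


d = sqrt(r1^2 + r2^2 - 2*r1*r2*cos(t2-t1))
d = sqrt(4^2 + 6^2 - 2*4*6*cos(225-330)) = 8.0264

8.0264


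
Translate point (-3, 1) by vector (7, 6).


Translation: (x+dx, y+dy) = (-3+7, 1+6) = (4, 7)

(4, 7)


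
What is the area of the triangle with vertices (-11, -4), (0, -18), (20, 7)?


Area = |x1(y2-y3) + x2(y3-y1) + x3(y1-y2)| / 2
= |-11*(-18-7) + 0*(7--4) + 20*(-4--18)| / 2
= 277.5

277.5


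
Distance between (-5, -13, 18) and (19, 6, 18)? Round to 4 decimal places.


d = sqrt((19--5)^2 + (6--13)^2 + (18-18)^2) = 30.6105

30.6105


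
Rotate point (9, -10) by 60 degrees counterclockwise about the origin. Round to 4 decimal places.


x' = 9*cos(60) - -10*sin(60) = 13.1603
y' = 9*sin(60) + -10*cos(60) = 2.7942

(13.1603, 2.7942)


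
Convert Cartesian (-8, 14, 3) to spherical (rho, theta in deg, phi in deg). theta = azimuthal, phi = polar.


rho = sqrt((-8)^2 + 14^2 + 3^2) = 16.4012
theta = atan2(14, -8) = 119.7449 deg
phi = acos(3/16.4012) = 79.4605 deg

rho = 16.4012, theta = 119.7449 deg, phi = 79.4605 deg


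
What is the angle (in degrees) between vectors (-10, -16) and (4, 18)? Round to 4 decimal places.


dot = -10*4 + -16*18 = -328
|u| = 18.868, |v| = 18.4391
cos(angle) = -0.9428
angle = 160.5234 degrees

160.5234 degrees


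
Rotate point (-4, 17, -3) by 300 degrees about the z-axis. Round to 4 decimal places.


x' = -4*cos(300) - 17*sin(300) = 12.7224
y' = -4*sin(300) + 17*cos(300) = 11.9641
z' = -3

(12.7224, 11.9641, -3)


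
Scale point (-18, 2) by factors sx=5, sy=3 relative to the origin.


Scaling: (x*sx, y*sy) = (-18*5, 2*3) = (-90, 6)

(-90, 6)


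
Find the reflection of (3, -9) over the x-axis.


Reflection across x-axis: (x, y) -> (x, -y)
(3, -9) -> (3, 9)

(3, 9)


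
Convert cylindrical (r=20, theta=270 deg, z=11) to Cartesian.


x = 20 * cos(270) = 0
y = 20 * sin(270) = -20
z = 11

(0, -20, 11)


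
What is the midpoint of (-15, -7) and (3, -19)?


Midpoint = ((-15+3)/2, (-7+-19)/2) = (-6, -13)

(-6, -13)


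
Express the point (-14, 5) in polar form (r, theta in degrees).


r = sqrt((-14)^2 + 5^2) = 14.8661
theta = atan2(5, -14) = 160.3462 degrees

r = 14.8661, theta = 160.3462 degrees


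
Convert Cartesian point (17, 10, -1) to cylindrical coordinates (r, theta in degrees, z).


r = sqrt(17^2 + 10^2) = 19.7231
theta = atan2(10, 17) = 30.4655 deg
z = -1

r = 19.7231, theta = 30.4655 deg, z = -1


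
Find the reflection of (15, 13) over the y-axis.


Reflection across y-axis: (x, y) -> (-x, y)
(15, 13) -> (-15, 13)

(-15, 13)


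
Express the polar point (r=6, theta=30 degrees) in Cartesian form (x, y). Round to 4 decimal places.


x = 6 * cos(30) = 5.1962
y = 6 * sin(30) = 3

(5.1962, 3)


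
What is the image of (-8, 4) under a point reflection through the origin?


Reflection through origin: (x, y) -> (-x, -y)
(-8, 4) -> (8, -4)

(8, -4)


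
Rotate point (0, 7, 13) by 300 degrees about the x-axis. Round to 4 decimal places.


x' = 0
y' = 7*cos(300) - 13*sin(300) = 14.7583
z' = 7*sin(300) + 13*cos(300) = 0.4378

(0, 14.7583, 0.4378)


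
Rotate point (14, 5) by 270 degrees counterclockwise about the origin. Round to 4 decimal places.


x' = 14*cos(270) - 5*sin(270) = 5
y' = 14*sin(270) + 5*cos(270) = -14

(5, -14)


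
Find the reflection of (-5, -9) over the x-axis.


Reflection across x-axis: (x, y) -> (x, -y)
(-5, -9) -> (-5, 9)

(-5, 9)


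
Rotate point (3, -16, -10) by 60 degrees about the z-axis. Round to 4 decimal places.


x' = 3*cos(60) - -16*sin(60) = 15.3564
y' = 3*sin(60) + -16*cos(60) = -5.4019
z' = -10

(15.3564, -5.4019, -10)


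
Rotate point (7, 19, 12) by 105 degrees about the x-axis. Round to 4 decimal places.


x' = 7
y' = 19*cos(105) - 12*sin(105) = -16.5087
z' = 19*sin(105) + 12*cos(105) = 15.2468

(7, -16.5087, 15.2468)


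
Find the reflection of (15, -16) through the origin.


Reflection through origin: (x, y) -> (-x, -y)
(15, -16) -> (-15, 16)

(-15, 16)


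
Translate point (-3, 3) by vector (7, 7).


Translation: (x+dx, y+dy) = (-3+7, 3+7) = (4, 10)

(4, 10)


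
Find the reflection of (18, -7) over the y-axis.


Reflection across y-axis: (x, y) -> (-x, y)
(18, -7) -> (-18, -7)

(-18, -7)


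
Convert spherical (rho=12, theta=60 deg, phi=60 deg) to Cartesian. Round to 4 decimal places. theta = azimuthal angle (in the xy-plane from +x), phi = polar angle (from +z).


x = 12 * sin(60) * cos(60) = 5.1962
y = 12 * sin(60) * sin(60) = 9
z = 12 * cos(60) = 6

(5.1962, 9, 6)


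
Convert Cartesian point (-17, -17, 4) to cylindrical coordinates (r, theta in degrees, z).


r = sqrt((-17)^2 + (-17)^2) = 24.0416
theta = atan2(-17, -17) = 225 deg
z = 4

r = 24.0416, theta = 225 deg, z = 4


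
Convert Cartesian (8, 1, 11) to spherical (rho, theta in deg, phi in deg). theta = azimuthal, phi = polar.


rho = sqrt(8^2 + 1^2 + 11^2) = 13.6382
theta = atan2(1, 8) = 7.125 deg
phi = acos(11/13.6382) = 36.2389 deg

rho = 13.6382, theta = 7.125 deg, phi = 36.2389 deg


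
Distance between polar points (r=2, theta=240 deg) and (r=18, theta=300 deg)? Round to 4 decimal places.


d = sqrt(r1^2 + r2^2 - 2*r1*r2*cos(t2-t1))
d = sqrt(2^2 + 18^2 - 2*2*18*cos(300-240)) = 17.088

17.088


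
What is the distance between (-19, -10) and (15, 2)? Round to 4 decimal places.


d = sqrt((15--19)^2 + (2--10)^2) = 36.0555

36.0555


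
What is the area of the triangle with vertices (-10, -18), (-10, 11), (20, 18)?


Area = |x1(y2-y3) + x2(y3-y1) + x3(y1-y2)| / 2
= |-10*(11-18) + -10*(18--18) + 20*(-18-11)| / 2
= 435

435


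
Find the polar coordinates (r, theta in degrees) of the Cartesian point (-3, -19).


r = sqrt((-3)^2 + (-19)^2) = 19.2354
theta = atan2(-19, -3) = 261.0274 degrees

r = 19.2354, theta = 261.0274 degrees


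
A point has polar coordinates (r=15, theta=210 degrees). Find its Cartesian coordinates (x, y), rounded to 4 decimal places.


x = 15 * cos(210) = -12.9904
y = 15 * sin(210) = -7.5

(-12.9904, -7.5)


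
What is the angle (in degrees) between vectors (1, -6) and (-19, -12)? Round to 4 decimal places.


dot = 1*-19 + -6*-12 = 53
|u| = 6.0828, |v| = 22.4722
cos(angle) = 0.3877
angle = 67.1867 degrees

67.1867 degrees


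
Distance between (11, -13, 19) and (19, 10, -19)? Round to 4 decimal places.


d = sqrt((19-11)^2 + (10--13)^2 + (-19-19)^2) = 45.1331

45.1331


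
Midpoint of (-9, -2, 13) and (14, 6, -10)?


Midpoint = ((-9+14)/2, (-2+6)/2, (13+-10)/2) = (2.5, 2, 1.5)

(2.5, 2, 1.5)


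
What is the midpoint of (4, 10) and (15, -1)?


Midpoint = ((4+15)/2, (10+-1)/2) = (9.5, 4.5)

(9.5, 4.5)
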